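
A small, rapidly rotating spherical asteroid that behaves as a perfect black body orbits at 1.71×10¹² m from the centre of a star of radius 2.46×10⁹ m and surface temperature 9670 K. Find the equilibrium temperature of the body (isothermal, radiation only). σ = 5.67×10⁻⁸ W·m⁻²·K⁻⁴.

The star's surface emits σT_*⁴; at distance d the flux is S = σT_*⁴(R_*/d)².
S = 5.67×10⁻⁸·(9670)⁴·(2.46×10⁹/1.71×10¹²)² = 1026 W/m².
For an isothermal sphere T⁴ = (1−a)S/(4σ) = 4.524×10⁹ K⁴.

T ≈ 259 K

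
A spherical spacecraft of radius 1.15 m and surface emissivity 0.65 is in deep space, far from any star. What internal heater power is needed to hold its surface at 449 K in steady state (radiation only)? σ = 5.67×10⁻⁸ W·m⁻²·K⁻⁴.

P ≈ 24900 W

P = εσ·4πr²·T⁴.
4πr² = 16.62 m²; T⁴ = 4.064×10¹⁰ K⁴.
P = 0.65·5.67×10⁻⁸·16.62·4.064×10¹⁰.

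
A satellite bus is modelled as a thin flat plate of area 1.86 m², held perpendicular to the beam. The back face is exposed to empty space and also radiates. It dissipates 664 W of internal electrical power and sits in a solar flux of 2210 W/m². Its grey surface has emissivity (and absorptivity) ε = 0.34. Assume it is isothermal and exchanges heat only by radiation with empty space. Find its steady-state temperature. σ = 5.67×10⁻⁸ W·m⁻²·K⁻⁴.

T ≈ 412 K

At steady state, absorbed solar power + internal power = radiated power.
Absorbed: α·S·A_cross = 0.34·2210·1.860 = 1398 W (cross-section A).
Total input = 1398 + 664 = 2062 W.
Radiated: εσ·A_surf·T⁴ with A_surf = 2A = 3.720 m².
T⁴ = 2062/(0.34·5.67×10⁻⁸·3.720) = 2.875×10¹⁰ K⁴.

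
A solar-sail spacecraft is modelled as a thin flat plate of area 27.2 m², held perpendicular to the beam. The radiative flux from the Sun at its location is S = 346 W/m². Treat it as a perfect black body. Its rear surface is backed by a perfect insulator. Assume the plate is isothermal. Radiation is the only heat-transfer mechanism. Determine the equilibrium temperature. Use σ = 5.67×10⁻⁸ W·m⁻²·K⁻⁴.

T ≈ 279 K

At equilibrium, absorbed power = emitted power.
Absorbing cross-section = A = 27.20 m²; emitting surface = A = 27.20 m² (ratio 1).
S·A_cross = εσ·A_surf·T⁴  ⇒  T⁴ = S/(1σ).
T⁴ = 1.00·346/(1·5.67×10⁻⁸) = 6.102×10⁹ K⁴.
T = (6.102×10⁹)^(1/4).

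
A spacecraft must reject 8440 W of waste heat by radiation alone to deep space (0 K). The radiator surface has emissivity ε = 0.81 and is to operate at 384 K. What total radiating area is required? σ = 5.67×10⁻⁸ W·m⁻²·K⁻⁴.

P = εσA T⁴ ⇒ A = P/(εσT⁴).
T⁴ = 2.174×10¹⁰ K⁴.
A = 8440/(0.81 × 5.67×10⁻⁸ × 2.174×10¹⁰).

A ≈ 8.45 m²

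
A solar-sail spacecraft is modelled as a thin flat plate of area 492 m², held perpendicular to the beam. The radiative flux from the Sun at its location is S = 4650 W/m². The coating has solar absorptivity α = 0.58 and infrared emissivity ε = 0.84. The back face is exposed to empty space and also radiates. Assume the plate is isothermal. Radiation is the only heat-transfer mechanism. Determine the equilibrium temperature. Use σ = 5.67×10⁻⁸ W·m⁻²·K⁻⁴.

T ≈ 410 K

At equilibrium, absorbed power = emitted power.
Absorbing cross-section = A = 492.0 m²; emitting surface = 2A = 984.0 m² (ratio 2).
αS·A_cross = εσ·A_surf·T⁴  ⇒  T⁴ = αS/(ε·2σ).
T⁴ = 0.580·4650/(0.84·2·5.67×10⁻⁸) = 2.831×10¹⁰ K⁴.
T = (2.831×10¹⁰)^(1/4).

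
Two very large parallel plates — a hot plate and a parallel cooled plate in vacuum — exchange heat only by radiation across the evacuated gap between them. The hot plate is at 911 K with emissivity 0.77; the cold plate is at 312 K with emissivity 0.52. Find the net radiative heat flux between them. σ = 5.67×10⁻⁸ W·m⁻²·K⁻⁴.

q ≈ 17300 W/m²

For two infinite grey parallel plates, q = σ(T₁⁴ − T₂⁴)/(1/ε₁ + 1/ε₂ − 1).
T₁⁴ − T₂⁴ = 6.888×10¹¹ − 9.476×10⁹ = 6.793×10¹¹ K⁴.
1/ε₁ + 1/ε₂ − 1 = 1.299 + 1.923 − 1 = 2.222.
q = 5.67×10⁻⁸ × 6.793×10¹¹ / 2.222.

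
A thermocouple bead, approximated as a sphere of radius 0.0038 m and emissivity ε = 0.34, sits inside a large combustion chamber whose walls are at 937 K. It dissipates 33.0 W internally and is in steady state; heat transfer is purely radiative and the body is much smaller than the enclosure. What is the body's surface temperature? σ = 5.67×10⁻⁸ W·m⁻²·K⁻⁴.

T ≈ 1790 K

For a small grey body in a large enclosure, net radiated power = εσA(T⁴ − T_w⁴).
Steady state: P = εσA(T⁴ − T_w⁴) with A = 4πr² = 1.815×10⁻⁴ m².
T⁴ = P/(εσA) + T_w⁴ = 33.0/(0.34·5.67×10⁻⁸·1.815×10⁻⁴) + (937)⁴
    = 9.434×10¹² + 7.708×10¹¹ = 1.020×10¹³ K⁴.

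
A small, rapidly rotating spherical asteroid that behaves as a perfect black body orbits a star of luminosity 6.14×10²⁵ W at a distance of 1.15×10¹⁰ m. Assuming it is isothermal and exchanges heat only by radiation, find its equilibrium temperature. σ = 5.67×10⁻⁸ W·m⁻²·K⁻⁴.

T ≈ 635 K

First find the stellar flux at distance d: S = L/(4πd²) = 6.14×10²⁵/(4π·(1.15×10¹⁰)²) = 36950 W/m².
For an isothermal sphere, absorbed (1−a)S·πr² = emitted σ·4πr²·T⁴, so T⁴ = (1−a)S/(4σ).
T⁴ = 1.00·36950/(4·5.67×10⁻⁸) = 1.629×10¹¹ K⁴.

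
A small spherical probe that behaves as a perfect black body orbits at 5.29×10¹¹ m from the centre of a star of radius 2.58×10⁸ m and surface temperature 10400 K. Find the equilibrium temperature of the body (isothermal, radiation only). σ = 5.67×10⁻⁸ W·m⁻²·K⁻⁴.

T ≈ 162 K

The star's surface emits σT_*⁴; at distance d the flux is S = σT_*⁴(R_*/d)².
S = 5.67×10⁻⁸·(10400)⁴·(2.58×10⁸/5.29×10¹¹)² = 157.8 W/m².
For an isothermal sphere T⁴ = (1−a)S/(4σ) = 6.957×10⁸ K⁴.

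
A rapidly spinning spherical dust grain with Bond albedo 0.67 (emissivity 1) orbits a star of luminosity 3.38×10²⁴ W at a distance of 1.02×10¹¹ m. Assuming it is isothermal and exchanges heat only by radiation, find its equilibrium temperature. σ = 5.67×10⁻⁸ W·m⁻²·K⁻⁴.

First find the stellar flux at distance d: S = L/(4πd²) = 3.38×10²⁴/(4π·(1.02×10¹¹)²) = 25.85 W/m².
For an isothermal sphere, absorbed (1−a)S·πr² = emitted σ·4πr²·T⁴, so T⁴ = (1−a)S/(4σ).
T⁴ = 0.330·25.85/(4·5.67×10⁻⁸) = 3.762×10⁷ K⁴.

T ≈ 78.3 K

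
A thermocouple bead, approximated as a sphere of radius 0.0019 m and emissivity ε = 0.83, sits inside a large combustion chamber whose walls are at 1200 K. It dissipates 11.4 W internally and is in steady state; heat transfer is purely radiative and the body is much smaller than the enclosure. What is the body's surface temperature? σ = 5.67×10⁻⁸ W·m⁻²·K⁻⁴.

For a small grey body in a large enclosure, net radiated power = εσA(T⁴ − T_w⁴).
Steady state: P = εσA(T⁴ − T_w⁴) with A = 4πr² = 4.536×10⁻⁵ m².
T⁴ = P/(εσA) + T_w⁴ = 11.4/(0.83·5.67×10⁻⁸·4.536×10⁻⁵) + (1200)⁴
    = 5.340×10¹² + 2.074×10¹² = 7.413×10¹² K⁴.

T ≈ 1650 K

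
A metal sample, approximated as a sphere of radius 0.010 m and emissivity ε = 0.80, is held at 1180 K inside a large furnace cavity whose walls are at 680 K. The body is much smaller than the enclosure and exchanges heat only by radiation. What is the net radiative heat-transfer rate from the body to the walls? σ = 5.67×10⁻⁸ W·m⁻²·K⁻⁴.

P_net ≈ 98.3 W

For a small grey body in a large enclosure: P_net = εσA(T_body⁴ − T_wall⁴).
A = 4πr² = 0.001257 m²; T_body⁴ − T_wall⁴ = 1.939×10¹² − 2.138×10¹¹ = 1.725×10¹² K⁴.
|P_net| = 0.80·5.67×10⁻⁸·0.001257·1.725×10¹².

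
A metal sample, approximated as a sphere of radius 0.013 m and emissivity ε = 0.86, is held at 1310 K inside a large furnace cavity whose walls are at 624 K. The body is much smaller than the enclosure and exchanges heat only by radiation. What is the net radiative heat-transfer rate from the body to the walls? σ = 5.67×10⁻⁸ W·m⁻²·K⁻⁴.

P_net ≈ 289 W

For a small grey body in a large enclosure: P_net = εσA(T_body⁴ − T_wall⁴).
A = 4πr² = 0.002124 m²; T_body⁴ − T_wall⁴ = 2.945×10¹² − 1.516×10¹¹ = 2.793×10¹² K⁴.
|P_net| = 0.86·5.67×10⁻⁸·0.002124·2.793×10¹².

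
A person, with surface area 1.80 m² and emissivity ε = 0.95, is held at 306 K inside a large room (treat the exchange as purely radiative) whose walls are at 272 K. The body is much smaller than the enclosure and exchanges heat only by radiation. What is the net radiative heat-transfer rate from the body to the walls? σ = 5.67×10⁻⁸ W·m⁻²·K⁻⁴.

P_net ≈ 319 W

For a small grey body in a large enclosure: P_net = εσA(T_body⁴ − T_wall⁴).
A = 1.80 m²; T_body⁴ − T_wall⁴ = 8.768×10⁹ − 5.474×10⁹ = 3.294×10⁹ K⁴.
|P_net| = 0.95·5.67×10⁻⁸·1.800·3.294×10⁹.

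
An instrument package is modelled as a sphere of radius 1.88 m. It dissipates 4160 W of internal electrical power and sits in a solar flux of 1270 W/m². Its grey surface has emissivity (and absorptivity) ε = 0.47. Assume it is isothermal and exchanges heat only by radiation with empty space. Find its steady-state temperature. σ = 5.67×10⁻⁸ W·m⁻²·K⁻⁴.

At steady state, absorbed solar power + internal power = radiated power.
Absorbed: α·S·A_cross = 0.47·1270·11.10 = 6628 W (cross-section πr²).
Total input = 6628 + 4160 = 10790 W.
Radiated: εσ·A_surf·T⁴ with A_surf = 4πr² = 44.41 m².
T⁴ = 10790/(0.47·5.67×10⁻⁸·44.41) = 9.114×10⁹ K⁴.

T ≈ 309 K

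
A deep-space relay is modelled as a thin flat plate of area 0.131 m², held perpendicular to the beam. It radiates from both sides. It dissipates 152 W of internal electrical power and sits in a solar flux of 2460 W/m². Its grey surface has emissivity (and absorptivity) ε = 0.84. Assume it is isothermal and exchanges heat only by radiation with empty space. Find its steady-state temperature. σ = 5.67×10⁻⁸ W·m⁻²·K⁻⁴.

T ≈ 429 K

At steady state, absorbed solar power + internal power = radiated power.
Absorbed: α·S·A_cross = 0.84·2460·0.1310 = 270.7 W (cross-section A).
Total input = 270.7 + 152 = 422.7 W.
Radiated: εσ·A_surf·T⁴ with A_surf = 2A = 0.2620 m².
T⁴ = 422.7/(0.84·5.67×10⁻⁸·0.2620) = 3.387×10¹⁰ K⁴.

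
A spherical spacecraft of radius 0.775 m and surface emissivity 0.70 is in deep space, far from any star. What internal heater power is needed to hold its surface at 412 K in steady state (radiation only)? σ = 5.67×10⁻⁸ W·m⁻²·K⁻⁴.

P ≈ 8630 W

P = εσ·4πr²·T⁴.
4πr² = 7.548 m²; T⁴ = 2.881×10¹⁰ K⁴.
P = 0.70·5.67×10⁻⁸·7.548·2.881×10¹⁰.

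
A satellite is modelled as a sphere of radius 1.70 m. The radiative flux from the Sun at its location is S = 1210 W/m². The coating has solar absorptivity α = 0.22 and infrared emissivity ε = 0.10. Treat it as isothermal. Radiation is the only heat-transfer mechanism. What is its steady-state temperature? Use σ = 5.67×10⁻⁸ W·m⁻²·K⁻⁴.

T ≈ 329 K

At equilibrium, absorbed power = emitted power.
Absorbing cross-section = πr² = 9.079 m²; emitting surface = 4πr² = 36.32 m² (ratio 4).
αS·A_cross = εσ·A_surf·T⁴  ⇒  T⁴ = αS/(ε·4σ).
T⁴ = 0.220·1210/(0.10·4·5.67×10⁻⁸) = 1.174×10¹⁰ K⁴.
T = (1.174×10¹⁰)^(1/4).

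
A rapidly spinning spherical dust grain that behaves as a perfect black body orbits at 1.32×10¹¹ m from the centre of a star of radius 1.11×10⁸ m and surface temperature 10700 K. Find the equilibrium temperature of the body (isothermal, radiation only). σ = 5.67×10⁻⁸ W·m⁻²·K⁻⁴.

The star's surface emits σT_*⁴; at distance d the flux is S = σT_*⁴(R_*/d)².
S = 5.67×10⁻⁸·(10700)⁴·(1.11×10⁸/1.32×10¹¹)² = 525.6 W/m².
For an isothermal sphere T⁴ = (1−a)S/(4σ) = 2.317×10⁹ K⁴.

T ≈ 219 K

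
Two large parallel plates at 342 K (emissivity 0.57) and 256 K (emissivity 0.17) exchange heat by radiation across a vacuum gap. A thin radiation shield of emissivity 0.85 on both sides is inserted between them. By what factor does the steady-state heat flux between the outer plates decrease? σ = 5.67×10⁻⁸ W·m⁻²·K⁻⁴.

Without shield: q₀ = σΔ(T⁴)/(1/ε₁+1/ε₂−1) with denominator 6.637.
With shield the two gaps are in series; the resistances add: (1/ε₁+1/ε_s−1)+(1/ε_s+1/ε₂−1) = 1.931+6.059 = 7.990.
Heat-flux ratio q₀/q = 7.990/6.637.

factor ≈ 1.20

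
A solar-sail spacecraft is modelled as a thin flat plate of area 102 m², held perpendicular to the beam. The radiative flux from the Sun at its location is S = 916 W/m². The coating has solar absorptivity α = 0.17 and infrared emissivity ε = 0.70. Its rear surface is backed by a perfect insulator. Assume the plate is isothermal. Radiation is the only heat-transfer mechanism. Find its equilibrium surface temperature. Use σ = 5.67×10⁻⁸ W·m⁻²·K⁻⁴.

T ≈ 250 K

At equilibrium, absorbed power = emitted power.
Absorbing cross-section = A = 102.0 m²; emitting surface = A = 102.0 m² (ratio 1).
αS·A_cross = εσ·A_surf·T⁴  ⇒  T⁴ = αS/(ε·1σ).
T⁴ = 0.170·916/(0.70·1·5.67×10⁻⁸) = 3.923×10⁹ K⁴.
T = (3.923×10⁹)^(1/4).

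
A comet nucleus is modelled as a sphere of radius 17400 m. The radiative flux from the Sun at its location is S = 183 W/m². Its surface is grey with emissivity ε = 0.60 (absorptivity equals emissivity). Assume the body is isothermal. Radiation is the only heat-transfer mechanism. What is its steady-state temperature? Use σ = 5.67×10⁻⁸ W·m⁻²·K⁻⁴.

T ≈ 169 K

At equilibrium, absorbed power = emitted power.
Absorbing cross-section = πr² = 9.511×10⁸ m²; emitting surface = 4πr² = 3.805×10⁹ m² (ratio 4).
εS·A_cross = εσ·A_surf·T⁴  ⇒  T⁴ = S/(4σ)   (ε cancels).
T⁴ = 183/(4·5.67×10⁻⁸) = 8.069×10⁸ K⁴.
T = (8.069×10⁸)^(1/4).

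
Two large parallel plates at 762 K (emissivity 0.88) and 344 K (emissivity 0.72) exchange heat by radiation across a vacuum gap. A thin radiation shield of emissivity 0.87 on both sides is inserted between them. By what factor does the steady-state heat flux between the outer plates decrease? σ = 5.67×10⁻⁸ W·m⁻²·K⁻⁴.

factor ≈ 1.85

Without shield: q₀ = σΔ(T⁴)/(1/ε₁+1/ε₂−1) with denominator 1.525.
With shield the two gaps are in series; the resistances add: (1/ε₁+1/ε_s−1)+(1/ε_s+1/ε₂−1) = 1.286+1.538 = 2.824.
Heat-flux ratio q₀/q = 2.824/1.525.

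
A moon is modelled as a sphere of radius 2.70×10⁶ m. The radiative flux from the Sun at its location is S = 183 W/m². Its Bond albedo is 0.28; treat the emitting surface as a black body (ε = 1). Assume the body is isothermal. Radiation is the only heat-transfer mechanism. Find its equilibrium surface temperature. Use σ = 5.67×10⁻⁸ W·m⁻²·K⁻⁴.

At equilibrium, absorbed power = emitted power.
Absorbing cross-section = πr² = 2.290×10¹³ m²; emitting surface = 4πr² = 9.161×10¹³ m² (ratio 4).
(1−a)S·A_cross = εσ·A_surf·T⁴  ⇒  T⁴ = (1−a)S/(4σ).
T⁴ = 0.720·183/(4·5.67×10⁻⁸) = 5.810×10⁸ K⁴.
T = (5.810×10⁸)^(1/4).

T ≈ 155 K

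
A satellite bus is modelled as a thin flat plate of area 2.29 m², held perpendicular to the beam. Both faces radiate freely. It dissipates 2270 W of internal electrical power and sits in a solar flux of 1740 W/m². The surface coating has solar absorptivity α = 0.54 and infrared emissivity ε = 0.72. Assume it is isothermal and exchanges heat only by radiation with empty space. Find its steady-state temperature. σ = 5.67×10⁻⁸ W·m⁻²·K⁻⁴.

At steady state, absorbed solar power + internal power = radiated power.
Absorbed: α·S·A_cross = 0.54·1740·2.290 = 2152 W (cross-section A).
Total input = 2152 + 2270 = 4422 W.
Radiated: εσ·A_surf·T⁴ with A_surf = 2A = 4.580 m².
T⁴ = 4422/(0.72·5.67×10⁻⁸·4.580) = 2.365×10¹⁰ K⁴.

T ≈ 392 K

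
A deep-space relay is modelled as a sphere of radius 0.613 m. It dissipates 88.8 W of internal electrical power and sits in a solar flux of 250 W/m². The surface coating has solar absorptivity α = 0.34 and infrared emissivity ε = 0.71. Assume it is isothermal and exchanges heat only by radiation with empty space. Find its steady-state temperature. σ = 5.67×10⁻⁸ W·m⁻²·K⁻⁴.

At steady state, absorbed solar power + internal power = radiated power.
Absorbed: α·S·A_cross = 0.34·250·1.181 = 100.3 W (cross-section πr²).
Total input = 100.3 + 88.8 = 189.1 W.
Radiated: εσ·A_surf·T⁴ with A_surf = 4πr² = 4.722 m².
T⁴ = 189.1/(0.71·5.67×10⁻⁸·4.722) = 9.950×10⁸ K⁴.

T ≈ 178 K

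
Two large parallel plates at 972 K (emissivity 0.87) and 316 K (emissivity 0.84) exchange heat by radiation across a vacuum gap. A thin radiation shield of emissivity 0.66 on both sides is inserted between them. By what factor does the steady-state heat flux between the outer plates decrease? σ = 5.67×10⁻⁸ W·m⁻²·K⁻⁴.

Without shield: q₀ = σΔ(T⁴)/(1/ε₁+1/ε₂−1) with denominator 1.340.
With shield the two gaps are in series; the resistances add: (1/ε₁+1/ε_s−1)+(1/ε_s+1/ε₂−1) = 1.665+1.706 = 3.370.
Heat-flux ratio q₀/q = 3.370/1.340.

factor ≈ 2.52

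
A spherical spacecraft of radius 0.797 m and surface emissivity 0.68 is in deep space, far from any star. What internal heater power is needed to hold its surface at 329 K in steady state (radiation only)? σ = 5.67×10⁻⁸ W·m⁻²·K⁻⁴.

P ≈ 3610 W

P = εσ·4πr²·T⁴.
4πr² = 7.982 m²; T⁴ = 1.172×10¹⁰ K⁴.
P = 0.68·5.67×10⁻⁸·7.982·1.172×10¹⁰.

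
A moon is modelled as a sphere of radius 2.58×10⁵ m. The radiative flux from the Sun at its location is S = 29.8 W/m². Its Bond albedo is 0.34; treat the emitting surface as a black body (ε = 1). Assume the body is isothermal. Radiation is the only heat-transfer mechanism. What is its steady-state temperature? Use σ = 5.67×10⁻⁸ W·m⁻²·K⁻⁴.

At equilibrium, absorbed power = emitted power.
Absorbing cross-section = πr² = 2.091×10¹¹ m²; emitting surface = 4πr² = 8.365×10¹¹ m² (ratio 4).
(1−a)S·A_cross = εσ·A_surf·T⁴  ⇒  T⁴ = (1−a)S/(4σ).
T⁴ = 0.660·29.8/(4·5.67×10⁻⁸) = 8.672×10⁷ K⁴.
T = (8.672×10⁷)^(1/4).

T ≈ 96.5 K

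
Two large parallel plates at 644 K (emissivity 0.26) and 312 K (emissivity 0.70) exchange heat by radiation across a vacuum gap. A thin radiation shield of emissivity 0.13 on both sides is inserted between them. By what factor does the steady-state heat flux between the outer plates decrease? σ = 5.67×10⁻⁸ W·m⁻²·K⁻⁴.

Without shield: q₀ = σΔ(T⁴)/(1/ε₁+1/ε₂−1) with denominator 4.275.
With shield the two gaps are in series; the resistances add: (1/ε₁+1/ε_s−1)+(1/ε_s+1/ε₂−1) = 10.54+8.121 = 18.66.
Heat-flux ratio q₀/q = 18.66/4.275.

factor ≈ 4.37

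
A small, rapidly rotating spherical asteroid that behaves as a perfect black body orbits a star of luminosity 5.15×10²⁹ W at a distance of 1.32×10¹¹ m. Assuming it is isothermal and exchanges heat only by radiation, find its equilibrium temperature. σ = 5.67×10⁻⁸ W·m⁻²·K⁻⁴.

T ≈ 1790 K

First find the stellar flux at distance d: S = L/(4πd²) = 5.15×10²⁹/(4π·(1.32×10¹¹)²) = 2.352×10⁶ W/m².
For an isothermal sphere, absorbed (1−a)S·πr² = emitted σ·4πr²·T⁴, so T⁴ = (1−a)S/(4σ).
T⁴ = 1.00·2.352×10⁶/(4·5.67×10⁻⁸) = 1.037×10¹³ K⁴.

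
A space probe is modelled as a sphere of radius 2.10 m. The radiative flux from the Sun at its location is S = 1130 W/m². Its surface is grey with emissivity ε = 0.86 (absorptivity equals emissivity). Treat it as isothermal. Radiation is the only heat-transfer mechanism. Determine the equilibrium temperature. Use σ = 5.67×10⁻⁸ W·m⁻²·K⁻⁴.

At equilibrium, absorbed power = emitted power.
Absorbing cross-section = πr² = 13.85 m²; emitting surface = 4πr² = 55.42 m² (ratio 4).
εS·A_cross = εσ·A_surf·T⁴  ⇒  T⁴ = S/(4σ)   (ε cancels).
T⁴ = 1130/(4·5.67×10⁻⁸) = 4.982×10⁹ K⁴.
T = (4.982×10⁹)^(1/4).

T ≈ 266 K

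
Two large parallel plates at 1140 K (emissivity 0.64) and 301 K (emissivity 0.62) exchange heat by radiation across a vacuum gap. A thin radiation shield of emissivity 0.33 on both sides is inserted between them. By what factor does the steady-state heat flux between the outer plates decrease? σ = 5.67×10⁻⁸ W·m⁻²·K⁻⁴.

Without shield: q₀ = σΔ(T⁴)/(1/ε₁+1/ε₂−1) with denominator 2.175.
With shield the two gaps are in series; the resistances add: (1/ε₁+1/ε_s−1)+(1/ε_s+1/ε₂−1) = 3.593+3.643 = 7.236.
Heat-flux ratio q₀/q = 7.236/2.175.

factor ≈ 3.33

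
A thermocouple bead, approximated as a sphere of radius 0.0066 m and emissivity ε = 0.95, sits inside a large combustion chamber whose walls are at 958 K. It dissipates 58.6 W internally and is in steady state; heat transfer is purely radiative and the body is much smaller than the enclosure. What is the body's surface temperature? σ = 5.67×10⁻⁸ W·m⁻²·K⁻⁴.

For a small grey body in a large enclosure, net radiated power = εσA(T⁴ − T_w⁴).
Steady state: P = εσA(T⁴ − T_w⁴) with A = 4πr² = 5.474×10⁻⁴ m².
T⁴ = P/(εσA) + T_w⁴ = 58.6/(0.95·5.67×10⁻⁸·5.474×10⁻⁴) + (958)⁴
    = 1.987×10¹² + 8.423×10¹¹ = 2.830×10¹² K⁴.

T ≈ 1300 K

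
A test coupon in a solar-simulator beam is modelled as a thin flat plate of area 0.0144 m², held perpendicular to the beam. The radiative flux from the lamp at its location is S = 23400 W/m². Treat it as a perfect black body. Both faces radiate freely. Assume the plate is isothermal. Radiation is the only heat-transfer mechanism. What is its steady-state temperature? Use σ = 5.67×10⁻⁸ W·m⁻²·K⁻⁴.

T ≈ 674 K

At equilibrium, absorbed power = emitted power.
Absorbing cross-section = A = 0.01440 m²; emitting surface = 2A = 0.02880 m² (ratio 2).
S·A_cross = εσ·A_surf·T⁴  ⇒  T⁴ = S/(2σ).
T⁴ = 1.00·23400/(2·5.67×10⁻⁸) = 2.063×10¹¹ K⁴.
T = (2.063×10¹¹)^(1/4).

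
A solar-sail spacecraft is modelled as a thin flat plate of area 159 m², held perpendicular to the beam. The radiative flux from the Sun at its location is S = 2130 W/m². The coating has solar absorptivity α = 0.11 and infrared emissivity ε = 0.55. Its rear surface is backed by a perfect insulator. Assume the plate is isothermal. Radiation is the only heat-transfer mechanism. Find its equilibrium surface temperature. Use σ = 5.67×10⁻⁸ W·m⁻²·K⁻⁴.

At equilibrium, absorbed power = emitted power.
Absorbing cross-section = A = 159.0 m²; emitting surface = A = 159.0 m² (ratio 1).
αS·A_cross = εσ·A_surf·T⁴  ⇒  T⁴ = αS/(ε·1σ).
T⁴ = 0.110·2130/(0.55·1·5.67×10⁻⁸) = 7.513×10⁹ K⁴.
T = (7.513×10⁹)^(1/4).

T ≈ 294 K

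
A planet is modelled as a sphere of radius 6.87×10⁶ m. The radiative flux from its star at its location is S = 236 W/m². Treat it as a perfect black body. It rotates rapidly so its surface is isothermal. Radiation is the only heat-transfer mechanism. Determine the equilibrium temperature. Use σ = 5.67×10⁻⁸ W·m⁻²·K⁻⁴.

T ≈ 180 K

At equilibrium, absorbed power = emitted power.
Absorbing cross-section = πr² = 1.483×10¹⁴ m²; emitting surface = 4πr² = 5.931×10¹⁴ m² (ratio 4).
S·A_cross = εσ·A_surf·T⁴  ⇒  T⁴ = S/(4σ).
T⁴ = 1.00·236/(4·5.67×10⁻⁸) = 1.041×10⁹ K⁴.
T = (1.041×10⁹)^(1/4).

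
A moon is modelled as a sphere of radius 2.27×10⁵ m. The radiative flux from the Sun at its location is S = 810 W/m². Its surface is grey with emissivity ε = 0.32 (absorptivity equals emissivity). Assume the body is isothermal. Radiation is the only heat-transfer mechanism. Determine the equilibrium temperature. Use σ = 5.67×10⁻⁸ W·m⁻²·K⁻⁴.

T ≈ 244 K

At equilibrium, absorbed power = emitted power.
Absorbing cross-section = πr² = 1.619×10¹¹ m²; emitting surface = 4πr² = 6.475×10¹¹ m² (ratio 4).
εS·A_cross = εσ·A_surf·T⁴  ⇒  T⁴ = S/(4σ)   (ε cancels).
T⁴ = 810/(4·5.67×10⁻⁸) = 3.571×10⁹ K⁴.
T = (3.571×10⁹)^(1/4).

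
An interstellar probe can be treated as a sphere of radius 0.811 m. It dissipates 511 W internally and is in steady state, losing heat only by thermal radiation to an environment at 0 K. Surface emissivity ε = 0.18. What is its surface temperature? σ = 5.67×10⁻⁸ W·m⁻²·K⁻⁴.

Steady state: internal power = radiated power, P = εσA T⁴.
Radiating area A = 4πr² = 8.265 m².
T⁴ = P/(εσA) = 511/(0.18·5.67×10⁻⁸·8.265) = 6.058×10⁹ K⁴.
T = (6.058×10⁹)^(1/4).

T ≈ 279 K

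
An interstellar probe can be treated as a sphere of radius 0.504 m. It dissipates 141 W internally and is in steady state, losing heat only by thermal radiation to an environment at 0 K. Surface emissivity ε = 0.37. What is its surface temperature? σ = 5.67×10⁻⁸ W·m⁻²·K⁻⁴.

T ≈ 214 K

Steady state: internal power = radiated power, P = εσA T⁴.
Radiating area A = 4πr² = 3.192 m².
T⁴ = P/(εσA) = 141/(0.37·5.67×10⁻⁸·3.192) = 2.106×10⁹ K⁴.
T = (2.106×10⁹)^(1/4).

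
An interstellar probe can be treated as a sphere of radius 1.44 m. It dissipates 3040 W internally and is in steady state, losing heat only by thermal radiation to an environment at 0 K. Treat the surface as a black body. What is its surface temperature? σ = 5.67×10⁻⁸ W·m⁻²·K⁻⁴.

Steady state: internal power = radiated power, P = εσA T⁴.
Radiating area A = 4πr² = 26.06 m².
T⁴ = P/(εσA) = 3040/(1.0·5.67×10⁻⁸·26.06) = 2.058×10⁹ K⁴.
T = (2.058×10⁹)^(1/4).

T ≈ 213 K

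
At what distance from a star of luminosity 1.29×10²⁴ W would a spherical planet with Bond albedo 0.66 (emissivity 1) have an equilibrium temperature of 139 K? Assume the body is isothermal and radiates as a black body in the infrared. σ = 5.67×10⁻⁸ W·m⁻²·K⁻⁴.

For an isothermal black-emitting sphere, (1−a)S·πr² = σ·4πr²·T⁴ ⇒ S = 4σT⁴/(1−a).
S = 4·5.67×10⁻⁸·(139)⁴/0.340 = 249.0 W/m².
Flux falls as S = L/(4πd²), so d = √(L/(4πS)) = √(1.29×10²⁴/(4π·249.0)).

d ≈ 2.03×10¹⁰ m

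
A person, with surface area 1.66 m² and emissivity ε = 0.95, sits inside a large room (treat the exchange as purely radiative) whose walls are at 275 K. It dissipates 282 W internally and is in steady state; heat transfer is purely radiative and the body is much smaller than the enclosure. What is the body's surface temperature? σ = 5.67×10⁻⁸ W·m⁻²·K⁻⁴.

For a small grey body in a large enclosure, net radiated power = εσA(T⁴ − T_w⁴).
Steady state: P = εσA(T⁴ − T_w⁴) with A = 1.66 m².
T⁴ = P/(εσA) + T_w⁴ = 282/(0.95·5.67×10⁻⁸·1.660) + (275)⁴
    = 3.154×10⁹ + 5.719×10⁹ = 8.873×10⁹ K⁴.

T ≈ 307 K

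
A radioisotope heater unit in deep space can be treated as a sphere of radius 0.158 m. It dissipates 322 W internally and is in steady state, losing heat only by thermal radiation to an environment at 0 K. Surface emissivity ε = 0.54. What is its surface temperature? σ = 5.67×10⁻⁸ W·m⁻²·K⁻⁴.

T ≈ 428 K

Steady state: internal power = radiated power, P = εσA T⁴.
Radiating area A = 4πr² = 0.3137 m².
T⁴ = P/(εσA) = 322/(0.54·5.67×10⁻⁸·0.3137) = 3.352×10¹⁰ K⁴.
T = (3.352×10¹⁰)^(1/4).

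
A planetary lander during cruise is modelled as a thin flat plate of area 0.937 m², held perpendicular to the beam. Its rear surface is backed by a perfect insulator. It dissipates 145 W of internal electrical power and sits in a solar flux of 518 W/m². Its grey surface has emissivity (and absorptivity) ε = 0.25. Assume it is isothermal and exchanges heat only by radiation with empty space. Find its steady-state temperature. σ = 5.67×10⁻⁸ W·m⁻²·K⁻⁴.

At steady state, absorbed solar power + internal power = radiated power.
Absorbed: α·S·A_cross = 0.25·518·0.9370 = 121.3 W (cross-section A).
Total input = 121.3 + 145 = 266.3 W.
Radiated: εσ·A_surf·T⁴ with A_surf = A = 0.9370 m².
T⁴ = 266.3/(0.25·5.67×10⁻⁸·0.9370) = 2.005×10¹⁰ K⁴.

T ≈ 376 K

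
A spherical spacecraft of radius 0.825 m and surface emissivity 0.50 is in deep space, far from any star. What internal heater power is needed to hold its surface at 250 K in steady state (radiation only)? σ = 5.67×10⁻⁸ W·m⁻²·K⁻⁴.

P = εσ·4πr²·T⁴.
4πr² = 8.553 m²; T⁴ = 3.906×10⁹ K⁴.
P = 0.50·5.67×10⁻⁸·8.553·3.906×10⁹.

P ≈ 947 W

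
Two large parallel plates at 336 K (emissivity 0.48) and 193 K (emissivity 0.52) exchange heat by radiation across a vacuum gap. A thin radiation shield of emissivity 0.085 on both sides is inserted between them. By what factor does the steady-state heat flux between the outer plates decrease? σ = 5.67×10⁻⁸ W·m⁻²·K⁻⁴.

factor ≈ 8.49

Without shield: q₀ = σΔ(T⁴)/(1/ε₁+1/ε₂−1) with denominator 3.006.
With shield the two gaps are in series; the resistances add: (1/ε₁+1/ε_s−1)+(1/ε_s+1/ε₂−1) = 12.85+12.69 = 25.54.
Heat-flux ratio q₀/q = 25.54/3.006.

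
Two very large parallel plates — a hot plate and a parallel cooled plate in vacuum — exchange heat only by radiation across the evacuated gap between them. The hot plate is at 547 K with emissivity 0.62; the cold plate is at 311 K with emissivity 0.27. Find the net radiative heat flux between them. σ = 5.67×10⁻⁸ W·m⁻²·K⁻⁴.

q ≈ 1050 W/m²

For two infinite grey parallel plates, q = σ(T₁⁴ − T₂⁴)/(1/ε₁ + 1/ε₂ − 1).
T₁⁴ − T₂⁴ = 8.953×10¹⁰ − 9.355×10⁹ = 8.017×10¹⁰ K⁴.
1/ε₁ + 1/ε₂ − 1 = 1.613 + 3.704 − 1 = 4.317.
q = 5.67×10⁻⁸ × 8.017×10¹⁰ / 4.317.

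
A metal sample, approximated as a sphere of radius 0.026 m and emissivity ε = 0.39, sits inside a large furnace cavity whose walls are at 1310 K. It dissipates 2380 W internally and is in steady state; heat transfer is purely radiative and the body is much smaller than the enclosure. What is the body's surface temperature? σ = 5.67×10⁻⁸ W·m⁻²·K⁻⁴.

T ≈ 1990 K

For a small grey body in a large enclosure, net radiated power = εσA(T⁴ − T_w⁴).
Steady state: P = εσA(T⁴ − T_w⁴) with A = 4πr² = 0.008495 m².
T⁴ = P/(εσA) + T_w⁴ = 2380/(0.39·5.67×10⁻⁸·0.008495) + (1310)⁴
    = 1.267×10¹³ + 2.945×10¹² = 1.561×10¹³ K⁴.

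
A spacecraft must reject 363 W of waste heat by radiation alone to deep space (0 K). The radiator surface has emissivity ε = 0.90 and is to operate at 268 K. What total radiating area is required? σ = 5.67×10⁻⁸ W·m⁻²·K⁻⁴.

A ≈ 1.38 m²

P = εσA T⁴ ⇒ A = P/(εσT⁴).
T⁴ = 5.159×10⁹ K⁴.
A = 363/(0.90 × 5.67×10⁻⁸ × 5.159×10⁹).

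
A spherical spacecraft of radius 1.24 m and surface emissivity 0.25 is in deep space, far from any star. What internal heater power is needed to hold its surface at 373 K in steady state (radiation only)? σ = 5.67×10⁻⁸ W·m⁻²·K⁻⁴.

P ≈ 5300 W

P = εσ·4πr²·T⁴.
4πr² = 19.32 m²; T⁴ = 1.936×10¹⁰ K⁴.
P = 0.25·5.67×10⁻⁸·19.32·1.936×10¹⁰.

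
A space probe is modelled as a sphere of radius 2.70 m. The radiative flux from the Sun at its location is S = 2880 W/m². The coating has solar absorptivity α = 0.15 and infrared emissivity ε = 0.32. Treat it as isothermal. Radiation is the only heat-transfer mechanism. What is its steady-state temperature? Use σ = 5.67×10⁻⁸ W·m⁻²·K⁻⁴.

T ≈ 278 K

At equilibrium, absorbed power = emitted power.
Absorbing cross-section = πr² = 22.90 m²; emitting surface = 4πr² = 91.61 m² (ratio 4).
αS·A_cross = εσ·A_surf·T⁴  ⇒  T⁴ = αS/(ε·4σ).
T⁴ = 0.150·2880/(0.32·4·5.67×10⁻⁸) = 5.952×10⁹ K⁴.
T = (5.952×10⁹)^(1/4).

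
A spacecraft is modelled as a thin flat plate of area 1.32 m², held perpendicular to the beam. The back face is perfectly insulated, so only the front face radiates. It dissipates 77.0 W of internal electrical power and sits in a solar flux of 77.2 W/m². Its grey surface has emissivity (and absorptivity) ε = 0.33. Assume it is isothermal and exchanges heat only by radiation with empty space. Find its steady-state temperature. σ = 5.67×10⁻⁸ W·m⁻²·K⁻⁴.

T ≈ 259 K

At steady state, absorbed solar power + internal power = radiated power.
Absorbed: α·S·A_cross = 0.33·77.2·1.320 = 33.63 W (cross-section A).
Total input = 33.63 + 77.0 = 110.6 W.
Radiated: εσ·A_surf·T⁴ with A_surf = A = 1.320 m².
T⁴ = 110.6/(0.33·5.67×10⁻⁸·1.320) = 4.479×10⁹ K⁴.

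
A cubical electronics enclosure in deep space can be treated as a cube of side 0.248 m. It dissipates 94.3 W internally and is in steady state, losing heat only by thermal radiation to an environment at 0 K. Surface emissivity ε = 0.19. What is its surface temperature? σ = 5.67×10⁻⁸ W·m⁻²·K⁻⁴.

T ≈ 392 K

Steady state: internal power = radiated power, P = εσA T⁴.
Radiating area A = 6L² = 0.3690 m².
T⁴ = P/(εσA) = 94.3/(0.19·5.67×10⁻⁸·0.3690) = 2.372×10¹⁰ K⁴.
T = (2.372×10¹⁰)^(1/4).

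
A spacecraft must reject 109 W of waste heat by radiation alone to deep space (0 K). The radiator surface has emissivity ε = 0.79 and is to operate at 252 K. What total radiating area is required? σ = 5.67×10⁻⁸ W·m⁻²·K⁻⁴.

A ≈ 0.603 m²

P = εσA T⁴ ⇒ A = P/(εσT⁴).
T⁴ = 4.033×10⁹ K⁴.
A = 109/(0.79 × 5.67×10⁻⁸ × 4.033×10⁹).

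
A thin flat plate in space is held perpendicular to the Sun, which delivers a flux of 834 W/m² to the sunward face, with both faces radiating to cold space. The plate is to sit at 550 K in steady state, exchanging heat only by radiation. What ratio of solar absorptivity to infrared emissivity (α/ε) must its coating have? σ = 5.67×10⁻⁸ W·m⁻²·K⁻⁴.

α/ε ≈ 12.4

Balance: αS·A = εσ·2A·T⁴ ⇒ α/ε = 2σT⁴/S.
α/ε = 2·5.67×10⁻⁸·(550)⁴/834 = 2·5.67×10⁻⁸·9.151×10¹⁰/834.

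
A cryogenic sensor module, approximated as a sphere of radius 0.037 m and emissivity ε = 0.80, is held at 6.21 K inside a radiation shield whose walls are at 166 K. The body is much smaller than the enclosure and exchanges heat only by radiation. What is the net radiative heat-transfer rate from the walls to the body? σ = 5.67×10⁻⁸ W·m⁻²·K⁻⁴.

P_net ≈ 0.593 W

For a small grey body in a large enclosure: P_net = εσA(T_body⁴ − T_wall⁴).
A = 4πr² = 0.01720 m²; T_body⁴ − T_wall⁴ = 1487 − 7.593×10⁸ = -7.593×10⁸ K⁴.
|P_net| = 0.80·5.67×10⁻⁸·0.01720·7.593×10⁸.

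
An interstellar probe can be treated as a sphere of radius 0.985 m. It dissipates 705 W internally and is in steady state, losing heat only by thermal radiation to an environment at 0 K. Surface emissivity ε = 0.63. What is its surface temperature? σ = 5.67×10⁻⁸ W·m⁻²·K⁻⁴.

Steady state: internal power = radiated power, P = εσA T⁴.
Radiating area A = 4πr² = 12.19 m².
T⁴ = P/(εσA) = 705/(0.63·5.67×10⁻⁸·12.19) = 1.619×10⁹ K⁴.
T = (1.619×10⁹)^(1/4).

T ≈ 201 K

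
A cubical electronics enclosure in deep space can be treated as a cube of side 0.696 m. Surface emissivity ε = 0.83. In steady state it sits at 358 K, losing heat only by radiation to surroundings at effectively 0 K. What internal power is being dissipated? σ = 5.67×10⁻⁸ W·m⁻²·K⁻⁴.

P ≈ 2250 W

Steady state: P = εσA T⁴.
A = 6L² = 2.906 m²; T⁴ = (358)⁴ = 1.643×10¹⁰ K⁴.
P = 0.83 × 5.67×10⁻⁸ × 2.906 × 1.643×10¹⁰.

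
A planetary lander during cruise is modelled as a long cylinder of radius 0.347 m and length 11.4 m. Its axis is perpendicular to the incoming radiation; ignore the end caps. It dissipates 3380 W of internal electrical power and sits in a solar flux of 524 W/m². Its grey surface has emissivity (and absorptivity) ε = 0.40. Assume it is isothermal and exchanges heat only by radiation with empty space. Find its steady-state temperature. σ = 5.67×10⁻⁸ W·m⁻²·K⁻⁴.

At steady state, absorbed solar power + internal power = radiated power.
Absorbed: α·S·A_cross = 0.40·524·7.912 = 1658 W (cross-section 2rL).
Total input = 1658 + 3380 = 5038 W.
Radiated: εσ·A_surf·T⁴ with A_surf = 2πrL = 24.86 m².
T⁴ = 5038/(0.40·5.67×10⁻⁸·24.86) = 8.938×10⁹ K⁴.

T ≈ 307 K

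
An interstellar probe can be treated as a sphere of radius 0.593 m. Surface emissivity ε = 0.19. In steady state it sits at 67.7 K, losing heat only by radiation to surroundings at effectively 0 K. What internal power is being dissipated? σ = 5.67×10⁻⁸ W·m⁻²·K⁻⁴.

Steady state: P = εσA T⁴.
A = 4πr² = 4.419 m²; T⁴ = (67.7)⁴ = 2.101×10⁷ K⁴.
P = 0.19 × 5.67×10⁻⁸ × 4.419 × 2.101×10⁷.

P ≈ 1.00 W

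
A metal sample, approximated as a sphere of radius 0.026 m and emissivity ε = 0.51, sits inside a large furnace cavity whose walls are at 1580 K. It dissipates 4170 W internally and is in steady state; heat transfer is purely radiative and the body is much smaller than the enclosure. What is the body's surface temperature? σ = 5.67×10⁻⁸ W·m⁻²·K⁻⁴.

For a small grey body in a large enclosure, net radiated power = εσA(T⁴ − T_w⁴).
Steady state: P = εσA(T⁴ − T_w⁴) with A = 4πr² = 0.008495 m².
T⁴ = P/(εσA) + T_w⁴ = 4170/(0.51·5.67×10⁻⁸·0.008495) + (1580)⁴
    = 1.698×10¹³ + 6.232×10¹² = 2.321×10¹³ K⁴.

T ≈ 2190 K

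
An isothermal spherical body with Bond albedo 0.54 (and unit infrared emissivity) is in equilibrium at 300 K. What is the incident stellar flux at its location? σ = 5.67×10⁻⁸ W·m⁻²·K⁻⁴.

(1−a)S·πr² = σ·4πr²·T⁴ ⇒ S = 4σT⁴/(1−a).
S = 4·5.67×10⁻⁸·8.100×10⁹/0.460.

S ≈ 3990 W/m²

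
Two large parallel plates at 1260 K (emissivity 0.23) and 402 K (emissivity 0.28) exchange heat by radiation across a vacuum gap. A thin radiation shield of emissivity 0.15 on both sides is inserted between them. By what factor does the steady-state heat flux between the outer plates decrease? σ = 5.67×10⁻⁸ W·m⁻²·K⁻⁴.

Without shield: q₀ = σΔ(T⁴)/(1/ε₁+1/ε₂−1) with denominator 6.919.
With shield the two gaps are in series; the resistances add: (1/ε₁+1/ε_s−1)+(1/ε_s+1/ε₂−1) = 10.01+9.238 = 19.25.
Heat-flux ratio q₀/q = 19.25/6.919.

factor ≈ 2.78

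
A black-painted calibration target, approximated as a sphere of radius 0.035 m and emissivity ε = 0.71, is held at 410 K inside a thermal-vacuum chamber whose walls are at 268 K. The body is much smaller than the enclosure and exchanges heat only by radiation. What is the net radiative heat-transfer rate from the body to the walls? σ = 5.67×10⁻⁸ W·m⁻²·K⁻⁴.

P_net ≈ 14.3 W

For a small grey body in a large enclosure: P_net = εσA(T_body⁴ − T_wall⁴).
A = 4πr² = 0.01539 m²; T_body⁴ − T_wall⁴ = 2.826×10¹⁰ − 5.159×10⁹ = 2.310×10¹⁰ K⁴.
|P_net| = 0.71·5.67×10⁻⁸·0.01539·2.310×10¹⁰.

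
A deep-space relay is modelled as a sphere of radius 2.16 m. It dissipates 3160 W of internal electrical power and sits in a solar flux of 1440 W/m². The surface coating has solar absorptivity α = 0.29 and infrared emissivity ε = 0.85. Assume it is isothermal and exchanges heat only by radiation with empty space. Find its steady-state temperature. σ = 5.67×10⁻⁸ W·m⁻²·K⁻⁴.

At steady state, absorbed solar power + internal power = radiated power.
Absorbed: α·S·A_cross = 0.29·1440·14.66 = 6121 W (cross-section πr²).
Total input = 6121 + 3160 = 9281 W.
Radiated: εσ·A_surf·T⁴ with A_surf = 4πr² = 58.63 m².
T⁴ = 9281/(0.85·5.67×10⁻⁸·58.63) = 3.285×10⁹ K⁴.

T ≈ 239 K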